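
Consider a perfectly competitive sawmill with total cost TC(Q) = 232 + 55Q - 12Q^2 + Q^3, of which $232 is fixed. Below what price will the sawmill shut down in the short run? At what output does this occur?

$19 per unit, at Q = 6

The shutdown price is the minimum of AVC. VC = 55Q - 12Q^2 + Q^3, so AVC = 55 - 12Q + Q^2.
dAVC/dQ = -12 + 2Q = 0 gives Q = 6. min AVC = 55 - 12·6 + 6^2 = 19.
So the shutdown price is $19.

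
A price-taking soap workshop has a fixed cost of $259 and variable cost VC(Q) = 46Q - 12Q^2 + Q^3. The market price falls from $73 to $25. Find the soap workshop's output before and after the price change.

Output falls from 9 to 7

MC = 46 - 24Q + 3Q^2; the shutdown threshold is min AVC = $10 (at Q = 6).
At P = $73 ≥ min AVC, set P = MC on the rising branch: Q = 9.
At P = $25 ≥ min AVC, set P = MC: Q = 7. The firm stays open but cuts output.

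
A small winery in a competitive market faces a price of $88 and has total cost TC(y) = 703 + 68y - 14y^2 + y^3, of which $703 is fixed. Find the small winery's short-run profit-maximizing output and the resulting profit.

AVC = 68 - 14y + y^2; min AVC = $19 at y = 7. Since P = $88 ≥ min AVC, the firm produces.
With MC = 68 - 28y + 3y^2, P = MC on the upward-sloping part at y* = 10.
TR = 88·10 = 880. TC = 703 + 280 = 983. Profit = 880 − 983 = -$103.
By producing, the firm covers all variable cost plus $600 of fixed cost; shutting down would lose the full $703.

Profit = -$103 at y = 10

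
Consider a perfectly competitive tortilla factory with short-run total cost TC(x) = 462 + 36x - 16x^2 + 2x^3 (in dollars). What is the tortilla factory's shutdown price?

$4 per unit

The firm shuts down when price falls below the minimum of average variable cost. AVC = VC/x = 36 - 16x + 2x^2.
dAVC/dx = -16 + 4x = 0 gives x = 4. min AVC = 36 - 16·4 + 2·4^2 = 4.
The firm shuts down for any P below $4.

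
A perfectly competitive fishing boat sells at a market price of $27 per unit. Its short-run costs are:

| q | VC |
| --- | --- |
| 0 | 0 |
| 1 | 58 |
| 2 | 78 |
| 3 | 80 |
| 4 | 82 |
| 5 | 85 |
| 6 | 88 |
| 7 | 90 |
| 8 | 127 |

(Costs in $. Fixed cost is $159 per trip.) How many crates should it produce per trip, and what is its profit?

q = 7; profit = -$60

Profit at each row (π = 27q − TC): q=0: -159; q=1: -190; q=2: -183; q=3: -158; q=4: -133; q=5: -109; q=6: -85; q=7: -60; q=8: -70.
Profit is maximized at q = 7. AVC there is 90/7 = $12.86 ≤ P, so producing beats shutting down (which would give -$159).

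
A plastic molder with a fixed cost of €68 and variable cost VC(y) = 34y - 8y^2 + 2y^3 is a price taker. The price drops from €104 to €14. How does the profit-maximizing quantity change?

Output falls from 5 to 0 (the firm shuts down)

AVC = 34 - 8y + 2y^2, minimized at y = 2 where min AVC = €26. MC = 34 - 16y + 6y^2.
With P = €104 above the shutdown price, P = MC gives y = 5.
At P = €14 < min AVC = €26, price no longer covers variable cost at any output, so the firm shuts down: y = 0.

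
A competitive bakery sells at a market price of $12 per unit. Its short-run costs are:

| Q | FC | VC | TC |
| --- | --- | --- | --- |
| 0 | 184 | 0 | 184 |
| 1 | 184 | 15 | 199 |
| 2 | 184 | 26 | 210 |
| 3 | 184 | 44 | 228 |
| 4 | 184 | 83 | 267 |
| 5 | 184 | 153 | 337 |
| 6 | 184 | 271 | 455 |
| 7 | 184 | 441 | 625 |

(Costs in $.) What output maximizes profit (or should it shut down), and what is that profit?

Q = 0 (shut down); profit = -$184

Profit at each row (π = 12Q − TC): Q=0: -184; Q=1: -187; Q=2: -186; Q=3: -192; Q=4: -219; Q=5: -277; Q=6: -383; Q=7: -541.
Profit is highest at Q = 0. Equivalently, the lowest AVC in the table is 26/2 ≈ $13 at Q = 2, and P = $12 falls below it — price never covers variable cost, so the firm shuts down and loses only its fixed cost.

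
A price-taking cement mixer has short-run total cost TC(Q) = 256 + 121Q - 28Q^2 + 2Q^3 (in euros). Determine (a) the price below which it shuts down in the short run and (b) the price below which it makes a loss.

Shutdown price = €23; break-even price = €57

Shutdown price = min AVC. AVC = 121 - 28Q + 2Q^2, with vertex at Q = 7 and minimum €23.
ATC = 256/Q + 121 - 28Q + 2Q^2. Setting dATC/dQ = −256/Q^2 − 28 + 4Q = 0 gives Q = 8 (since 4·8^3 − 28·8^2 = 256).
min ATC = 256/8 + 121 − 28·8 + 2·8^2 = €57. That is the break-even price.
For €23 ≤ P < €57 the firm produces at a loss; below €23 it shuts down.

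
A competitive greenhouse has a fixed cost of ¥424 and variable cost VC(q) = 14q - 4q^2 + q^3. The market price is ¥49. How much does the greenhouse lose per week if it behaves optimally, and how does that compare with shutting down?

AVC = 14 - 4q + q^2 has its minimum ¥10 at q = 2; price ¥49 clears that bar, so the firm operates.
With MC = 14 - 8q + 3q^2, P = MC on the upward-sloping part at q* = 5.
TR = 49·5 = 245. TC = 424 + 95 = 519. Profit = 245 − 519 = -¥274.
By producing, the firm covers all variable cost plus ¥150 of fixed cost; shutting down would lose the full ¥424.

Profit = -¥274 at q = 5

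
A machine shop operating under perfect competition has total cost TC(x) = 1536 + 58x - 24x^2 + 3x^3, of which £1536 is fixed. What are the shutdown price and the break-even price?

AVC = 58 - 24x + 3x^2; minimized at x = 4, giving min AVC = £10. That is the shutdown price.
ATC = 1536/x + 58 - 24x + 3x^2. Setting dATC/dx = −1536/x^2 − 24 + 6x = 0 gives x = 8 (since 6·8^3 − 24·8^2 = 1536).
min ATC = 1536/8 + 58 − 24·8 + 3·8^2 = £250. That is the break-even price.
Between these two prices the firm operates at a loss; above £250 it earns a profit.

Shutdown price = £10; break-even price = £250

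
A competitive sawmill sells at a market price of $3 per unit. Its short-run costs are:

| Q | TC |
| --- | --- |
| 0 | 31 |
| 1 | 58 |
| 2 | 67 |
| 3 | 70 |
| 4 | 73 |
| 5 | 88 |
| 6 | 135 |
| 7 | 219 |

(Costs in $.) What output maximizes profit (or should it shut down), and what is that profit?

Q = 0 (shut down); profit = -$31

Tabulate TR − TC: Q=0: -31; Q=1: -55; Q=2: -61; Q=3: -61; Q=4: -61; Q=5: -73; Q=6: -117; Q=7: -198.
Profit is highest at Q = 0. Equivalently, the lowest AVC in the table is 42/4 ≈ $10.50 at Q = 4, and P = $3 falls below it — price never covers variable cost, so the firm shuts down and loses only its fixed cost.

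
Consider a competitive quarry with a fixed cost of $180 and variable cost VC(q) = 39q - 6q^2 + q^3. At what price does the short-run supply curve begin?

Short-run supply begins at min AVC. From VC = 39q - 6q^2 + q^3, AVC = 39 - 6q + q^2.
At the minimum of AVC, MC = AVC. MC = 39 - 12q + 3q^2; setting MC = AVC gives 2q^2 - 6q = 0, so q = 3. min AVC = 30.
For P < $30 the firm produces nothing.

$30 per unit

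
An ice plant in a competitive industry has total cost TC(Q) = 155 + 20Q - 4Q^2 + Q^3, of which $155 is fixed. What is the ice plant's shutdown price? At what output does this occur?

The shutdown price is the minimum of AVC. VC = 20Q - 4Q^2 + Q^3, so AVC = 20 - 4Q + Q^2.
dAVC/dQ = -4 + 2Q = 0 gives Q = 2. min AVC = 20 - 4·2 + 2^2 = 16.
The firm shuts down for any P below $16.

$16 per unit, at Q = 2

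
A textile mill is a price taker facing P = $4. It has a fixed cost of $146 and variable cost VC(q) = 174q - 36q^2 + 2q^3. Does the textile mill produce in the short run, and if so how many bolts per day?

Shut down

From TC, MC = TC'(q) = 174 - 72q + 6q^2 and AVC = VC/q = 174 - 36q + 2q^2.
AVC is minimized where dAVC/dq = -36 + 4q = 0, at q = 9; min AVC = 174 - 36·9 + 2·9^2 = $12.
Since P = $4 < min AVC = $12, price fails to cover variable cost at any output.
Best response: produce nothing and absorb the $146 fixed cost.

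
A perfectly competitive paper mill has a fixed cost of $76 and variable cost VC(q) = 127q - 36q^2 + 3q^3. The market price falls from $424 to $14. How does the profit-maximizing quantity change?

AVC = 127 - 36q + 3q^2, minimized at q = 6 where min AVC = $19. MC = 127 - 72q + 9q^2.
At P = $424 ≥ min AVC, set P = MC on the rising branch: q = 11.
At P = $14 < min AVC = $19, price no longer covers variable cost at any output, so the firm shuts down: q = 0.

Output falls from 11 to 0 (the firm shuts down)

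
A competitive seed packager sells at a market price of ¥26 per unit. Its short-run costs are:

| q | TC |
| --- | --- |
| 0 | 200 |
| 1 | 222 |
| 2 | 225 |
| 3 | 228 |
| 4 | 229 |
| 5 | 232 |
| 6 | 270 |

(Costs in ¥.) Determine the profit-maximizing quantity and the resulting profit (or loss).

Profit at each row (π = 26q − TC): q=0: -200; q=1: -196; q=2: -173; q=3: -150; q=4: -125; q=5: -102; q=6: -114.
Profit is maximized at q = 5. AVC there is 32/5 = ¥6.40 ≤ P, so producing beats shutting down (which would give -¥200).

q = 5; profit = -¥102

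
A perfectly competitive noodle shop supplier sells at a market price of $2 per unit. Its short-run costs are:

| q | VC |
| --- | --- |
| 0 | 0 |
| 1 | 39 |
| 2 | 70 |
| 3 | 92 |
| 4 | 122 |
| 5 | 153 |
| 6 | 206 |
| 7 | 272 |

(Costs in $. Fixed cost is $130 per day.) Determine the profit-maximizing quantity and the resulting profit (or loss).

Profit at each row (π = 2q − TC): q=0: -130; q=1: -167; q=2: -196; q=3: -216; q=4: -244; q=5: -273; q=6: -324; q=7: -388.
Profit is highest at q = 0. Equivalently, the lowest AVC in the table is 122/4 ≈ $30.50 at q = 4, and P = $2 falls below it — price never covers variable cost, so the firm shuts down and loses only its fixed cost.

q = 0 (shut down); profit = -$130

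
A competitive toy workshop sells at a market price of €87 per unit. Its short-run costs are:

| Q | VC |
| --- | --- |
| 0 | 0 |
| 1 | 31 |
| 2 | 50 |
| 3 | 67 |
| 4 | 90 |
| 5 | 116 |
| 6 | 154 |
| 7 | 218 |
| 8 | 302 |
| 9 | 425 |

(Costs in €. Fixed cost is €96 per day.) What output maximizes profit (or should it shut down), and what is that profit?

Q = 8; profit = €298

Tabulate TR − TC: Q=0: -96; Q=1: -40; Q=2: 28; Q=3: 98; Q=4: 162; Q=5: 223; Q=6: 272; Q=7: 295; Q=8: 298; Q=9: 262.
Profit is maximized at Q = 8. AVC there is 302/8 = €37.75 ≤ P, so producing beats shutting down (which would give -€96).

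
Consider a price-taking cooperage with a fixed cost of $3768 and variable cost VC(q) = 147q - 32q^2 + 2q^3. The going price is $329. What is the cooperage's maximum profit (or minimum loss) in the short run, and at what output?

AVC = 147 - 32q + 2q^2; min AVC = $19 at q = 8. Since P = $329 ≥ min AVC, the firm produces.
With MC = 147 - 64q + 6q^2, P = MC on the upward-sloping part at q* = 13.
TR = 329·13 = 4277. TC = 3768 + 897 = 4665. Profit = 4277 − 4665 = -$388.
Shutting down would mean losing the fixed cost of $3768, so operating at a loss of $388 is better by $3380.

Profit = -$388 at q = 13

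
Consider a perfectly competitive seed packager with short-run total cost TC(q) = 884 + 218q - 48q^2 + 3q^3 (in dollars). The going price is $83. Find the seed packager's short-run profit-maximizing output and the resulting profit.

Profit = -$398 at q = 9

AVC = 218 - 48q + 3q^2; min AVC = $26 at q = 8. Since P = $83 ≥ min AVC, the firm produces.
MC = 218 - 96q + 9q^2. Setting P = MC and taking the root on the rising branch gives q* = 9.
TR = 83·9 = 747. TC = 884 + 261 = 1145. Profit = 747 − 1145 = -$398.
Shutting down would mean losing the fixed cost of $884, so operating at a loss of $398 is better by $486.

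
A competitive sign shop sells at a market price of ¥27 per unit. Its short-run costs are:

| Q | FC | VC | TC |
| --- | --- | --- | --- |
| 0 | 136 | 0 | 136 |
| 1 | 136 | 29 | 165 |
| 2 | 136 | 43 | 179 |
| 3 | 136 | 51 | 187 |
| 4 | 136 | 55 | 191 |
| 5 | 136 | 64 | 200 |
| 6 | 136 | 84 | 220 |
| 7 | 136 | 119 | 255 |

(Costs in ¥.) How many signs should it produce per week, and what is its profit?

Q = 6; profit = -¥58

Compute π = P·Q − TC at each output: Q=0: -136; Q=1: -138; Q=2: -125; Q=3: -106; Q=4: -83; Q=5: -65; Q=6: -58; Q=7: -66.
Profit is maximized at Q = 6. AVC there is 84/6 = ¥14 ≤ P, so producing beats shutting down (which would give -¥136).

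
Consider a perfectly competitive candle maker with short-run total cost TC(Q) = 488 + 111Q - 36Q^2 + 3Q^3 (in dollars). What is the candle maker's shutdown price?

Short-run supply begins at min AVC. From VC = 111Q - 36Q^2 + 3Q^3, AVC = 111 - 36Q + 3Q^2.
At the minimum of AVC, MC = AVC. MC = 111 - 72Q + 9Q^2; setting MC = AVC gives 6Q^2 - 36Q = 0, so Q = 6. min AVC = 3.
The firm shuts down for any P below $3.

$3 per unit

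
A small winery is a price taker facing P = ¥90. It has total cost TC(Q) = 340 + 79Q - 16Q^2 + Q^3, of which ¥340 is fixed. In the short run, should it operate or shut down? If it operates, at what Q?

From TC, MC = TC'(Q) = 79 - 32Q + 3Q^2 and AVC = VC/Q = 79 - 16Q + Q^2.
The AVC parabola has its vertex at Q = 16/2 = 8, where AVC = 79 - 16·8 + 8^2 = ¥15.
P = ¥90 exceeds min AVC = ¥15, so the firm stays open.
P = MC gives -11 - 32Q + 3Q^2 = 0, with roots -1/3 and 11. Take the larger (rising MC): Q* = 11.
Check: AVC at Q = 11 is ¥24 ≤ P, so revenue covers variable cost.
Profit = P·Q − TC = 90·11 − 604 = ¥386.

Produce at Q = 11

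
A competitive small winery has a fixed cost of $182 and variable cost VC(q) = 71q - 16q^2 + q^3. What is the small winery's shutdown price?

The shutdown price is the minimum of AVC. VC = 71q - 16q^2 + q^3, so AVC = 71 - 16q + q^2.
dAVC/dq = -16 + 2q = 0 gives q = 8. min AVC = 71 - 16·8 + 8^2 = 7.
For P < $7 the firm produces nothing.

$7 per unit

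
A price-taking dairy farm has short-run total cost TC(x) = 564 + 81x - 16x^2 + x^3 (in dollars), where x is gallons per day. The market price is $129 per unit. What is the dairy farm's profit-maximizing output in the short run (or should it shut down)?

Strip out fixed cost: VC = 81x - 16x^2 + x^3. Then AVC = 81 - 16x + x^2 and MC = 81 - 32x + 3x^2.
AVC is minimized where dAVC/dx = -16 + 2x = 0, at x = 8; min AVC = 81 - 16·8 + 8^2 = $17.
Because $129 ≥ $17, revenue can cover variable cost; the firm operates.
Set P = MC: 129 = 81 - 32x + 3x^2 → -48 - 32x + 3x^2 = 0. The roots are x = -4/3 and x = 12; the profit-maximizing output is on the rising part of MC, so x* = 12.
Check: AVC at x = 12 is $33 ≤ P, so revenue covers variable cost.
Profit = P·x − TC = 129·12 − 960 = $588.

Produce at x = 12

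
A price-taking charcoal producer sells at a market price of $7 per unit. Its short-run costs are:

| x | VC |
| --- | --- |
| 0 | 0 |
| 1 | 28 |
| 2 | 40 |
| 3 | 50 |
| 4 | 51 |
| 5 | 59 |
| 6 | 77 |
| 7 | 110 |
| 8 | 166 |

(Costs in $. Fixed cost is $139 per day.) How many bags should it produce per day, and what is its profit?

x = 0 (shut down); profit = -$139

Tabulate TR − TC: x=0: -139; x=1: -160; x=2: -165; x=3: -168; x=4: -162; x=5: -163; x=6: -174; x=7: -200; x=8: -249.
Profit is highest at x = 0. Equivalently, the lowest AVC in the table is 59/5 ≈ $11.80 at x = 5, and P = $7 falls below it — price never covers variable cost, so the firm shuts down and loses only its fixed cost.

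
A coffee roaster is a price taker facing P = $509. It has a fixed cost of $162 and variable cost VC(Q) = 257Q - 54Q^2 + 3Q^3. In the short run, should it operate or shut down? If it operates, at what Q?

Variable cost is VC = 257Q - 54Q^2 + 3Q^3, so AVC = VC/Q = 257 - 54Q + 3Q^2 and MC = dTC/dQ = 257 - 108Q + 9Q^2.
AVC hits its minimum where MC = AVC, at Q = 9, giving min AVC = 257 - 54·9 + 3·9^2 = $14.
P = $509 exceeds min AVC = $14, so the firm stays open.
P = MC gives -252 - 108Q + 9Q^2 = 0, with roots -2 and 14. Take the larger (rising MC): Q* = 14.
Check: AVC at Q = 14 is $89 ≤ P, so revenue covers variable cost.
Profit = P·Q − TC = 509·14 − 1408 = $5718.

Produce at Q = 14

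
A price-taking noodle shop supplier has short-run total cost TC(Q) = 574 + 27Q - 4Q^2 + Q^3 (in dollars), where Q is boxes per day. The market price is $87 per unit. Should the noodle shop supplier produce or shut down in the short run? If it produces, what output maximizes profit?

Produce at Q = 6

Strip out fixed cost: VC = 27Q - 4Q^2 + Q^3. Then AVC = 27 - 4Q + Q^2 and MC = 27 - 8Q + 3Q^2.
The AVC parabola has its vertex at Q = 4/2 = 2, where AVC = 27 - 4·2 + 2^2 = $23.
P = $87 exceeds min AVC = $23, so the firm stays open.
P = MC gives -60 - 8Q + 3Q^2 = 0, with roots -10/3 and 6. Take the larger (rising MC): Q* = 6.
Check: AVC at Q = 6 is $39 ≤ P, so revenue covers variable cost.
Profit = P·Q − TC = 87·6 − 808 = -$286, a loss, but smaller than the $574 fixed cost the firm would lose by shutting down.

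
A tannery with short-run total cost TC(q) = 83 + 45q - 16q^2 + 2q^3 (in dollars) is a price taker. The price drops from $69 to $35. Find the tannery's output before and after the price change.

AVC = 45 - 16q + 2q^2, minimized at q = 4 where min AVC = $13. MC = 45 - 32q + 6q^2.
At P = $69 ≥ min AVC, set P = MC on the rising branch: q = 6.
At P = $35 ≥ min AVC, set P = MC: q = 5. The firm stays open but cuts output.

Output falls from 6 to 5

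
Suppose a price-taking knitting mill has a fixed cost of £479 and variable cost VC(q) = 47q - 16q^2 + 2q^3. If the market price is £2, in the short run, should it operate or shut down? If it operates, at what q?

Variable cost is VC = 47q - 16q^2 + 2q^3, so AVC = VC/q = 47 - 16q + 2q^2 and MC = dTC/dq = 47 - 32q + 6q^2.
AVC is minimized where dAVC/dq = -16 + 4q = 0, at q = 4; min AVC = 47 - 16·4 + 2·4^2 = £15.
P = £2 lies below min AVC = £15; no output level covers variable cost.
Best response: produce nothing and absorb the £479 fixed cost.

Shut down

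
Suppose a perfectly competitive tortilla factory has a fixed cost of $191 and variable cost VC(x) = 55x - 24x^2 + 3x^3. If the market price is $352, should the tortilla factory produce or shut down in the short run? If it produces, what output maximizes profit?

From TC, MC = TC'(x) = 55 - 48x + 9x^2 and AVC = VC/x = 55 - 24x + 3x^2.
The AVC parabola has its vertex at x = 24/6 = 4, where AVC = 55 - 24·4 + 3·4^2 = $7.
Since P = $352 ≥ min AVC = $7, price covers variable cost and the firm should produce.
P = MC gives -297 - 48x + 9x^2 = 0, with roots -11/3 and 9. Take the larger (rising MC): x* = 9.
Check: AVC at x = 9 is $82 ≤ P, so revenue covers variable cost.
Profit = P·x − TC = 352·9 − 929 = $2239.

Produce at x = 9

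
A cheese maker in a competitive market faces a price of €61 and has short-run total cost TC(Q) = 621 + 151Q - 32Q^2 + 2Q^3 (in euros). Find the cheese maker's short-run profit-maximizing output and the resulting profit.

AVC = 151 - 32Q + 2Q^2; min AVC = €23 at Q = 8. Since P = €61 ≥ min AVC, the firm produces.
MC = 151 - 64Q + 6Q^2. Setting P = MC and taking the root on the rising branch gives Q* = 9.
TR = 61·9 = 549. TC = 621 + 225 = 846. Profit = 549 − 846 = -€297.
That loss of €297 beats the €621 the firm would lose by shutting down; producing recovers €324 of fixed cost.

Profit = -€297 at Q = 9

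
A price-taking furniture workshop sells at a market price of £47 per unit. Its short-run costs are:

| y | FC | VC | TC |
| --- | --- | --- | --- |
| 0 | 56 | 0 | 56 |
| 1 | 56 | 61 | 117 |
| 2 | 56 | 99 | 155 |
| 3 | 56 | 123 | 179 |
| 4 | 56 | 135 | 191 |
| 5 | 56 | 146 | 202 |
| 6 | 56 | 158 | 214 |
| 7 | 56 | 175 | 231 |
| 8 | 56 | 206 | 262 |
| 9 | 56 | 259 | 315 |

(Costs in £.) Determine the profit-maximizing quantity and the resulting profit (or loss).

y = 8; profit = £114

Profit at each row (π = 47y − TC): y=0: -56; y=1: -70; y=2: -61; y=3: -38; y=4: -3; y=5: 33; y=6: 68; y=7: 98; y=8: 114; y=9: 108.
Profit is maximized at y = 8. AVC there is 206/8 = £25.75 ≤ P, so producing beats shutting down (which would give -£56).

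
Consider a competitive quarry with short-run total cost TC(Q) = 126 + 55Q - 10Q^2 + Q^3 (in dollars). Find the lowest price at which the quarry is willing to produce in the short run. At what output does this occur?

Short-run supply begins at min AVC. From VC = 55Q - 10Q^2 + Q^3, AVC = 55 - 10Q + Q^2.
At the minimum of AVC, MC = AVC. MC = 55 - 20Q + 3Q^2; setting MC = AVC gives 2Q^2 - 10Q = 0, so Q = 5. min AVC = 30.
So the shutdown price is $30.

$30 per unit, at Q = 5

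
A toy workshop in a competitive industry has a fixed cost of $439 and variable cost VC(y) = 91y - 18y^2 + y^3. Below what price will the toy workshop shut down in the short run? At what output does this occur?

$10 per unit, at y = 9

The shutdown price is the minimum of AVC. VC = 91y - 18y^2 + y^3, so AVC = 91 - 18y + y^2.
At the minimum of AVC, MC = AVC. MC = 91 - 36y + 3y^2; setting MC = AVC gives 2y^2 - 18y = 0, so y = 9. min AVC = 10.
So the shutdown price is $10.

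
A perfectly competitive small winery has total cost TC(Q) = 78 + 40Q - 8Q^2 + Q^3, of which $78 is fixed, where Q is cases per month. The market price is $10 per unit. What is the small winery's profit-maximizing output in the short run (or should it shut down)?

Shut down

Strip out fixed cost: VC = 40Q - 8Q^2 + Q^3. Then AVC = 40 - 8Q + Q^2 and MC = 40 - 16Q + 3Q^2.
The AVC parabola has its vertex at Q = 8/2 = 4, where AVC = 40 - 8·4 + 4^2 = $24.
With P < min AVC ($10 < $24), every unit sold adds to the loss.
Shutting down limits the loss to fixed cost, $78.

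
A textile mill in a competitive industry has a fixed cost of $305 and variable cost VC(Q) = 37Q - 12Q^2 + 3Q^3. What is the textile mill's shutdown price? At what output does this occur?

Short-run supply begins at min AVC. From VC = 37Q - 12Q^2 + 3Q^3, AVC = 37 - 12Q + 3Q^2.
At the minimum of AVC, MC = AVC. MC = 37 - 24Q + 9Q^2; setting MC = AVC gives 6Q^2 - 12Q = 0, so Q = 2. min AVC = 25.
For P < $25 the firm produces nothing.

$25 per unit, at Q = 2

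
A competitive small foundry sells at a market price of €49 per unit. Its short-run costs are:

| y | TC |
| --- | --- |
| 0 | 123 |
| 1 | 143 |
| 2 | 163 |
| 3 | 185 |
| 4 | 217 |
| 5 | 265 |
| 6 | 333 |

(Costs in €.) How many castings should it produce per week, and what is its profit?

Compute π = P·y − TC at each output: y=0: -123; y=1: -94; y=2: -65; y=3: -38; y=4: -21; y=5: -20; y=6: -39.
Profit is maximized at y = 5. AVC there is 142/5 = €28.40 ≤ P, so producing beats shutting down (which would give -€123).

y = 5; profit = -€20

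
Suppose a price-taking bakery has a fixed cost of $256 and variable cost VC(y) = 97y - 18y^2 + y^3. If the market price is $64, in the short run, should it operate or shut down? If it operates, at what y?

Produce at y = 11

From TC, MC = TC'(y) = 97 - 36y + 3y^2 and AVC = VC/y = 97 - 18y + y^2.
AVC hits its minimum where MC = AVC, at y = 9, giving min AVC = 97 - 18·9 + 9^2 = $16.
Since P = $64 ≥ min AVC = $16, price covers variable cost and the firm should produce.
Set P = MC: 64 = 97 - 36y + 3y^2 → 33 - 36y + 3y^2 = 0. The roots are y = 1 and y = 11; the profit-maximizing output is on the rising part of MC, so y* = 11.
Check: AVC at y = 11 is $20 ≤ P, so revenue covers variable cost.
Profit = P·y − TC = 64·11 − 476 = $228.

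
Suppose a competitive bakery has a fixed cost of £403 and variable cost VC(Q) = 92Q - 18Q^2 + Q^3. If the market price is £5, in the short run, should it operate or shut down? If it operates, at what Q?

From TC, MC = TC'(Q) = 92 - 36Q + 3Q^2 and AVC = VC/Q = 92 - 18Q + Q^2.
The AVC parabola has its vertex at Q = 18/2 = 9, where AVC = 92 - 18·9 + 9^2 = £11.
With P < min AVC (£5 < £11), every unit sold adds to the loss.
Best response: produce nothing and absorb the £403 fixed cost.

Shut down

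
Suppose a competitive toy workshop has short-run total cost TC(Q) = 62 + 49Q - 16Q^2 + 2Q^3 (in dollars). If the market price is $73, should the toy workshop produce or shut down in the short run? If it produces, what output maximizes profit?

Produce at Q = 6

From TC, MC = TC'(Q) = 49 - 32Q + 6Q^2 and AVC = VC/Q = 49 - 16Q + 2Q^2.
AVC hits its minimum where MC = AVC, at Q = 4, giving min AVC = 49 - 16·4 + 2·4^2 = $17.
Since P = $73 ≥ min AVC = $17, price covers variable cost and the firm should produce.
Set P = MC: 73 = 49 - 32Q + 6Q^2 → -24 - 32Q + 6Q^2 = 0. The roots are Q = -2/3 and Q = 6; the profit-maximizing output is on the rising part of MC, so Q* = 6.
Check: AVC at Q = 6 is $25 ≤ P, so revenue covers variable cost.
Profit = P·Q − TC = 73·6 − 212 = $226.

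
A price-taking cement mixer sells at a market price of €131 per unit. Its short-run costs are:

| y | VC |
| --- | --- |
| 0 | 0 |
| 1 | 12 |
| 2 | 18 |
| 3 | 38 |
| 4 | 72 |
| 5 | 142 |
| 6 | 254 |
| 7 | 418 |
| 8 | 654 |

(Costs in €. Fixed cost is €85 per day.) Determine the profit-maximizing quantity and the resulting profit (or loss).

y = 6; profit = €447

Profit at each row (π = 131y − TC): y=0: -85; y=1: 34; y=2: 159; y=3: 270; y=4: 367; y=5: 428; y=6: 447; y=7: 414; y=8: 309.
Profit is maximized at y = 6. AVC there is 254/6 = €42.33 ≤ P, so producing beats shutting down (which would give -€85).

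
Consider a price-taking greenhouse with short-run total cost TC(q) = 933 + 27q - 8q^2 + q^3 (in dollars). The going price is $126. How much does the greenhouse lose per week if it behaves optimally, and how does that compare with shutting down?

AVC = 27 - 8q + q^2 has its minimum $11 at q = 4; price $126 clears that bar, so the firm operates.
With MC = 27 - 16q + 3q^2, P = MC on the upward-sloping part at q* = 9.
TR = 126·9 = 1134. TC = 933 + 324 = 1257. Profit = 1134 − 1257 = -$123.
Shutting down would mean losing the fixed cost of $933, so operating at a loss of $123 is better by $810.

Profit = -$123 at q = 9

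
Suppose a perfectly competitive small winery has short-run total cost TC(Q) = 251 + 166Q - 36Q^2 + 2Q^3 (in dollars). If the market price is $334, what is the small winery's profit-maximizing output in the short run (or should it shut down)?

From TC, MC = TC'(Q) = 166 - 72Q + 6Q^2 and AVC = VC/Q = 166 - 36Q + 2Q^2.
AVC hits its minimum where MC = AVC, at Q = 9, giving min AVC = 166 - 36·9 + 2·9^2 = $4.
P = $334 exceeds min AVC = $4, so the firm stays open.
P = MC gives -168 - 72Q + 6Q^2 = 0, with roots -2 and 14. Take the larger (rising MC): Q* = 14.
Check: AVC at Q = 14 is $54 ≤ P, so revenue covers variable cost.
Profit = P·Q − TC = 334·14 − 1007 = $3669.

Produce at Q = 14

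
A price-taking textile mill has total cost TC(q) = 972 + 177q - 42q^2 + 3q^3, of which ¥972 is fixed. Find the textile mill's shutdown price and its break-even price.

Shutdown price = ¥30; break-even price = ¥150

AVC = 177 - 42q + 3q^2; minimized at q = 7, giving min AVC = ¥30. That is the shutdown price.
ATC = 972/q + 177 - 42q + 3q^2. Setting dATC/dq = −972/q^2 − 42 + 6q = 0 gives q = 9 (since 6·9^3 − 42·9^2 = 972).
min ATC = 972/9 + 177 − 42·9 + 3·9^2 = ¥150. That is the break-even price.
Between these two prices the firm operates at a loss; above ¥150 it earns a profit.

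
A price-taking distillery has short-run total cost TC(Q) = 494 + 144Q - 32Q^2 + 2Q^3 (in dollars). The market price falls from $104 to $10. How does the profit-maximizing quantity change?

Output falls from 10 to 0 (the firm shuts down)

MC = 144 - 64Q + 6Q^2; the shutdown threshold is min AVC = $16 (at Q = 8).
With P = $104 above the shutdown price, P = MC gives Q = 10.
At P = $10 < min AVC = $16, price no longer covers variable cost at any output, so the firm shuts down: Q = 0.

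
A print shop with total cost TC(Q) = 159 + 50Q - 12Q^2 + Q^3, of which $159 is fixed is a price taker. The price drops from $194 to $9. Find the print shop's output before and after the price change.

AVC = 50 - 12Q + Q^2, minimized at Q = 6 where min AVC = $14. MC = 50 - 24Q + 3Q^2.
With P = $194 above the shutdown price, P = MC gives Q = 12.
At P = $9 < min AVC = $14, price no longer covers variable cost at any output, so the firm shuts down: Q = 0.

Output falls from 12 to 0 (the firm shuts down)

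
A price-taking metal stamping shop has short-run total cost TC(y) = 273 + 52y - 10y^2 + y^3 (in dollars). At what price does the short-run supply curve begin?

$27 per unit

The shutdown price is the minimum of AVC. VC = 52y - 10y^2 + y^3, so AVC = 52 - 10y + y^2.
At the minimum of AVC, MC = AVC. MC = 52 - 20y + 3y^2; setting MC = AVC gives 2y^2 - 10y = 0, so y = 5. min AVC = 27.
So the shutdown price is $27.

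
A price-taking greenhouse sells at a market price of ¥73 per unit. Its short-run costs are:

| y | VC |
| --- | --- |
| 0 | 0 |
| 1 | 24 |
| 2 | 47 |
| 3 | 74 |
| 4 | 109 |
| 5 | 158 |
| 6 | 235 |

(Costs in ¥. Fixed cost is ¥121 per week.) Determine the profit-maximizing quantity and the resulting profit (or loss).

Compute π = P·y − TC at each output: y=0: -121; y=1: -72; y=2: -22; y=3: 24; y=4: 62; y=5: 86; y=6: 82.
Profit is maximized at y = 5. AVC there is 158/5 = ¥31.60 ≤ P, so producing beats shutting down (which would give -¥121).

y = 5; profit = ¥86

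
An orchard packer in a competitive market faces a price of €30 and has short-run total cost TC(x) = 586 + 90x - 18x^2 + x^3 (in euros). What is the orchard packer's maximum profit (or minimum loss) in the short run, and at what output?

AVC = 90 - 18x + x^2; min AVC = €9 at x = 9. Since P = €30 ≥ min AVC, the firm produces.
With MC = 90 - 36x + 3x^2, P = MC on the upward-sloping part at x* = 10.
TR = 30·10 = 300. TC = 586 + 100 = 686. Profit = 300 − 686 = -€386.
By producing, the firm covers all variable cost plus €200 of fixed cost; shutting down would lose the full €586.

Profit = -€386 at x = 10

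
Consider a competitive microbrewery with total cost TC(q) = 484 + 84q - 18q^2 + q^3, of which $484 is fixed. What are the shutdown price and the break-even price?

AVC = 84 - 18q + q^2; minimized at q = 9, giving min AVC = $3. That is the shutdown price.
ATC = 484/q + 84 - 18q + q^2. Setting dATC/dq = −484/q^2 − 18 + 2q = 0 gives q = 11 (since 2·11^3 − 18·11^2 = 484).
min ATC = 484/11 + 84 − 18·11 + 11^2 = $51. That is the break-even price.
Between these two prices the firm operates at a loss; above $51 it earns a profit.

Shutdown price = $3; break-even price = $51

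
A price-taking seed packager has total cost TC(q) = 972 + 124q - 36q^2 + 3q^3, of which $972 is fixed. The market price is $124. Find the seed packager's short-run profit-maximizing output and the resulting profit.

Profit = -$204 at q = 8

AVC = 124 - 36q + 3q^2; min AVC = $16 at q = 6. Since P = $124 ≥ min AVC, the firm produces.
MC = 124 - 72q + 9q^2. Setting P = MC and taking the root on the rising branch gives q* = 8.
TR = 124·8 = 992. TC = 972 + 224 = 1196. Profit = 992 − 1196 = -$204.
That loss of $204 beats the $972 the firm would lose by shutting down; producing recovers $768 of fixed cost.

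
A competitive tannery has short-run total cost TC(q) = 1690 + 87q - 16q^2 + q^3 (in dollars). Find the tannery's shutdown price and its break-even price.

Shutdown price = $23; break-even price = $178

Shutdown price = min AVC. AVC = 87 - 16q + q^2, with vertex at q = 8 and minimum $23.
ATC = 1690/q + 87 - 16q + q^2. Setting dATC/dq = −1690/q^2 − 16 + 2q = 0 gives q = 13 (since 2·13^3 − 16·13^2 = 1690).
min ATC = 1690/13 + 87 − 16·13 + 13^2 = $178. That is the break-even price.
Between these two prices the firm operates at a loss; above $178 it earns a profit.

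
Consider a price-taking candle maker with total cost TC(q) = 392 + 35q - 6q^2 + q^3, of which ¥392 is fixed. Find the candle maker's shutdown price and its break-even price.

AVC = 35 - 6q + q^2; minimized at q = 3, giving min AVC = ¥26. That is the shutdown price.
ATC = 392/q + 35 - 6q + q^2. Setting dATC/dq = −392/q^2 − 6 + 2q = 0 gives q = 7 (since 2·7^3 − 6·7^2 = 392).
min ATC = 392/7 + 35 − 6·7 + 7^2 = ¥98. That is the break-even price.
Between these two prices the firm operates at a loss; above ¥98 it earns a profit.

Shutdown price = ¥26; break-even price = ¥98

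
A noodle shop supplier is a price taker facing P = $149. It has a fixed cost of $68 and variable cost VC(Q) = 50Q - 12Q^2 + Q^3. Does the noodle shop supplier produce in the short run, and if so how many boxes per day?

Produce at Q = 11

Strip out fixed cost: VC = 50Q - 12Q^2 + Q^3. Then AVC = 50 - 12Q + Q^2 and MC = 50 - 24Q + 3Q^2.
AVC is minimized where dAVC/dQ = -12 + 2Q = 0, at Q = 6; min AVC = 50 - 12·6 + 6^2 = $14.
Because $149 ≥ $14, revenue can cover variable cost; the firm operates.
Set P = MC: 149 = 50 - 24Q + 3Q^2 → -99 - 24Q + 3Q^2 = 0. The roots are Q = -3 and Q = 11; the profit-maximizing output is on the rising part of MC, so Q* = 11.
Check: AVC at Q = 11 is $39 ≤ P, so revenue covers variable cost.
Profit = P·Q − TC = 149·11 − 497 = $1142.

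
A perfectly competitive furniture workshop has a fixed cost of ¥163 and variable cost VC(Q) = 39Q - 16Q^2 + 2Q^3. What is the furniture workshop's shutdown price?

¥7 per unit

The shutdown price is the minimum of AVC. VC = 39Q - 16Q^2 + 2Q^3, so AVC = 39 - 16Q + 2Q^2.
At the minimum of AVC, MC = AVC. MC = 39 - 32Q + 6Q^2; setting MC = AVC gives 4Q^2 - 16Q = 0, so Q = 4. min AVC = 7.
So the shutdown price is ¥7.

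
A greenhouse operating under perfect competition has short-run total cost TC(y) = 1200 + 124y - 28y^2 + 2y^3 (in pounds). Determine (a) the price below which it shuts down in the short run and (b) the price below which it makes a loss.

Shutdown price = £26; break-even price = £164

Shutdown price = min AVC. AVC = 124 - 28y + 2y^2, with vertex at y = 7 and minimum £26.
ATC = 1200/y + 124 - 28y + 2y^2. Setting dATC/dy = −1200/y^2 − 28 + 4y = 0 gives y = 10 (since 4·10^3 − 28·10^2 = 1200).
min ATC = 1200/10 + 124 − 28·10 + 2·10^2 = £164. That is the break-even price.
Between these two prices the firm operates at a loss; above £164 it earns a profit.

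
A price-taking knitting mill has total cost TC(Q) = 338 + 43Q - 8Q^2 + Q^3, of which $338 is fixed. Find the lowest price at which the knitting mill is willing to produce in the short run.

The shutdown price is the minimum of AVC. VC = 43Q - 8Q^2 + Q^3, so AVC = 43 - 8Q + Q^2.
dAVC/dQ = -8 + 2Q = 0 gives Q = 4. min AVC = 43 - 8·4 + 4^2 = 27.
The firm shuts down for any P below $27.

$27 per unit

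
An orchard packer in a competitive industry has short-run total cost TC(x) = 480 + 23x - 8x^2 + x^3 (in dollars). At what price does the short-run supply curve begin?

$7 per unit

The firm shuts down when price falls below the minimum of average variable cost. AVC = VC/x = 23 - 8x + x^2.
dAVC/dx = -8 + 2x = 0 gives x = 4. min AVC = 23 - 8·4 + 4^2 = 7.
For P < $7 the firm produces nothing.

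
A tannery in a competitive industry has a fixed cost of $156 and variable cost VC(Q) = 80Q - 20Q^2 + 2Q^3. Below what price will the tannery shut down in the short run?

$30 per unit

The shutdown price is the minimum of AVC. VC = 80Q - 20Q^2 + 2Q^3, so AVC = 80 - 20Q + 2Q^2.
At the minimum of AVC, MC = AVC. MC = 80 - 40Q + 6Q^2; setting MC = AVC gives 4Q^2 - 20Q = 0, so Q = 5. min AVC = 30.
So the shutdown price is $30.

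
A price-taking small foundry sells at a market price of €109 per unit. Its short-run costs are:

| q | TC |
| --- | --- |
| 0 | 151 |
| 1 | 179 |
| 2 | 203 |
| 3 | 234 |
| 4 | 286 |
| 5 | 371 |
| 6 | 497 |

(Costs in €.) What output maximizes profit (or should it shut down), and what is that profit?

q = 5; profit = €174

Compute π = P·q − TC at each output: q=0: -151; q=1: -70; q=2: 15; q=3: 93; q=4: 150; q=5: 174; q=6: 157.
Profit is maximized at q = 5. AVC there is 220/5 = €44 ≤ P, so producing beats shutting down (which would give -€151).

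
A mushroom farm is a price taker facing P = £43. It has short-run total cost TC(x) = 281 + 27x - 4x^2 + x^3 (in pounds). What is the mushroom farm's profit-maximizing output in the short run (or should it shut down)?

Produce at x = 4

From TC, MC = TC'(x) = 27 - 8x + 3x^2 and AVC = VC/x = 27 - 4x + x^2.
AVC is minimized where dAVC/dx = -4 + 2x = 0, at x = 2; min AVC = 27 - 4·2 + 2^2 = £23.
Because £43 ≥ £23, revenue can cover variable cost; the firm operates.
Set P = MC: 43 = 27 - 8x + 3x^2 → -16 - 8x + 3x^2 = 0. The roots are x = -4/3 and x = 4; the profit-maximizing output is on the rising part of MC, so x* = 4.
Check: AVC at x = 4 is £27 ≤ P, so revenue covers variable cost.
Profit = P·x − TC = 43·4 − 389 = -£217, a loss, but smaller than the £281 fixed cost the firm would lose by shutting down.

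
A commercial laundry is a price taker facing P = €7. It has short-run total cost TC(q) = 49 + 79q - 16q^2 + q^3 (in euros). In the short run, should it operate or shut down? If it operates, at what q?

Shut down

From TC, MC = TC'(q) = 79 - 32q + 3q^2 and AVC = VC/q = 79 - 16q + q^2.
AVC hits its minimum where MC = AVC, at q = 8, giving min AVC = 79 - 16·8 + 8^2 = €15.
With P < min AVC (€7 < €15), every unit sold adds to the loss.
Best response: produce nothing and absorb the €49 fixed cost.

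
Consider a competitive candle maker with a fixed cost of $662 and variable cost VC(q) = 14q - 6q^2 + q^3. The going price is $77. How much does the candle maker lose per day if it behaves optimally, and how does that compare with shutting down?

Profit = -$270 at q = 7

AVC = 14 - 6q + q^2 has its minimum $5 at q = 3; price $77 clears that bar, so the firm operates.
With MC = 14 - 12q + 3q^2, P = MC on the upward-sloping part at q* = 7.
TR = 77·7 = 539. TC = 662 + 147 = 809. Profit = 539 − 809 = -$270.
Shutting down would mean losing the fixed cost of $662, so operating at a loss of $270 is better by $392.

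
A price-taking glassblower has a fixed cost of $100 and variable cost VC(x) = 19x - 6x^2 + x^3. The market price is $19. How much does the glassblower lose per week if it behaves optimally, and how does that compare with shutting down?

AVC = 19 - 6x + x^2; min AVC = $10 at x = 3. Since P = $19 ≥ min AVC, the firm produces.
With MC = 19 - 12x + 3x^2, P = MC on the upward-sloping part at x* = 4.
TR = 19·4 = 76. TC = 100 + 44 = 144. Profit = 76 − 144 = -$68.
By producing, the firm covers all variable cost plus $32 of fixed cost; shutting down would lose the full $100.

Profit = -$68 at x = 4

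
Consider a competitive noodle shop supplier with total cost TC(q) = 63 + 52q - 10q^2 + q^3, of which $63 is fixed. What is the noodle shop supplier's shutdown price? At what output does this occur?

$27 per unit, at q = 5

Short-run supply begins at min AVC. From VC = 52q - 10q^2 + q^3, AVC = 52 - 10q + q^2.
dAVC/dq = -10 + 2q = 0 gives q = 5. min AVC = 52 - 10·5 + 5^2 = 27.
For P < $27 the firm produces nothing.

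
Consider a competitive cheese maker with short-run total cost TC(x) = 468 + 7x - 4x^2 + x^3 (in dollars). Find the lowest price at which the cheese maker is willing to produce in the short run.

Short-run supply begins at min AVC. From VC = 7x - 4x^2 + x^3, AVC = 7 - 4x + x^2.
dAVC/dx = -4 + 2x = 0 gives x = 2. min AVC = 7 - 4·2 + 2^2 = 3.
For P < $3 the firm produces nothing.

$3 per unit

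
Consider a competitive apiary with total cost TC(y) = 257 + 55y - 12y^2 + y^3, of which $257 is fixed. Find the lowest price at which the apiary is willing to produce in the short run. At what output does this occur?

$19 per unit, at y = 6

The firm shuts down when price falls below the minimum of average variable cost. AVC = VC/y = 55 - 12y + y^2.
At the minimum of AVC, MC = AVC. MC = 55 - 24y + 3y^2; setting MC = AVC gives 2y^2 - 12y = 0, so y = 6. min AVC = 19.
The firm shuts down for any P below $19.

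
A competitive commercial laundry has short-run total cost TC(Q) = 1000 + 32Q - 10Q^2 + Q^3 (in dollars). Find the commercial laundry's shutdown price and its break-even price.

Shutdown price = $7; break-even price = $132

AVC = 32 - 10Q + Q^2; minimized at Q = 5, giving min AVC = $7. That is the shutdown price.
ATC = 1000/Q + 32 - 10Q + Q^2. Setting dATC/dQ = −1000/Q^2 − 10 + 2Q = 0 gives Q = 10 (since 2·10^3 − 10·10^2 = 1000).
min ATC = 1000/10 + 32 − 10·10 + 10^2 = $132. That is the break-even price.
For $7 ≤ P < $132 the firm produces at a loss; below $7 it shuts down.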